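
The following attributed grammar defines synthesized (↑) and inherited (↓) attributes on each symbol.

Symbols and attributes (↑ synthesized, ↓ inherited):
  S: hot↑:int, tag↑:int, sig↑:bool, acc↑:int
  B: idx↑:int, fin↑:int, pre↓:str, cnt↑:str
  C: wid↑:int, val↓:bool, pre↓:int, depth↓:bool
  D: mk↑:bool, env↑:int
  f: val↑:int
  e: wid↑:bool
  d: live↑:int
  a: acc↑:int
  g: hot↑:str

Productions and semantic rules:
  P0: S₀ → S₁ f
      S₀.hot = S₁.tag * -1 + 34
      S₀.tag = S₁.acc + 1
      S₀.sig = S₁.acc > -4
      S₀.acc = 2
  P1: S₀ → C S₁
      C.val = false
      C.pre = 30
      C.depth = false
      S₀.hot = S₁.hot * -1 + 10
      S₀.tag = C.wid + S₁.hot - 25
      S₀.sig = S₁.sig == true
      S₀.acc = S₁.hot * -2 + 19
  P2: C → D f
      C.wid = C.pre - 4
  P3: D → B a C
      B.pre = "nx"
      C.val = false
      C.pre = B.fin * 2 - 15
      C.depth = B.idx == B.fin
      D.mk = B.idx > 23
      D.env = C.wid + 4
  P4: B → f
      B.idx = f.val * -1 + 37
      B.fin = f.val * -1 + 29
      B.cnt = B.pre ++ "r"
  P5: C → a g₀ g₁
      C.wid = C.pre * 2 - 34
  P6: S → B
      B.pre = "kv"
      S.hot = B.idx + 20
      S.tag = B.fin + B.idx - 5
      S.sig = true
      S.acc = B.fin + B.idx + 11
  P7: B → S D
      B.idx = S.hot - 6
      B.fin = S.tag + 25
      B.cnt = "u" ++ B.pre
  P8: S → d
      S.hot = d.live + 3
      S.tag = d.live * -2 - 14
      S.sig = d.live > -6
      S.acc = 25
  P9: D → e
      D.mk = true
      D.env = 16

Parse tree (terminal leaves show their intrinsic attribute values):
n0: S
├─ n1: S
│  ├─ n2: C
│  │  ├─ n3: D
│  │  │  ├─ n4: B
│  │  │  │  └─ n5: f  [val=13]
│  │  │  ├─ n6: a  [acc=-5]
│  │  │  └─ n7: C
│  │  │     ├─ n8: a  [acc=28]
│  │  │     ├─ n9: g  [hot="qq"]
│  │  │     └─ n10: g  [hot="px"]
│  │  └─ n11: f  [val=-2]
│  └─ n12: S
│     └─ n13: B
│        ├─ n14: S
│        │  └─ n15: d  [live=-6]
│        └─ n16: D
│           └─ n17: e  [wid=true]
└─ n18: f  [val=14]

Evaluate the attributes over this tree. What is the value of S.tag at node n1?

12

1. n2.val = false  [false]
2. n2.pre = 30  [30]
3. n2.depth = false  [false]
4. n4.pre = "nx"  ["nx"]
5. n5.val = 13  [terminal]
6. n4.idx = 24  [f.val * -1 + 37]
7. n4.fin = 16  [f.val * -1 + 29]
8. n4.cnt = "nxr"  [B.pre ++ "r"]
9. n6.acc = -5  [terminal]
10. n7.val = false  [false]
11. n7.pre = 17  [B.fin * 2 - 15]
12. n7.depth = false  [B.idx == B.fin]
13. n8.acc = 28  [terminal]
14. n9.hot = "qq"  [terminal]
15. n10.hot = "px"  [terminal]
16. n7.wid = 0  [C.pre * 2 - 34]
17. n3.mk = true  [B.idx > 23]
18. n3.env = 4  [C.wid + 4]
19. n11.val = -2  [terminal]
20. n2.wid = 26  [C.pre - 4]
21. n13.pre = "kv"  ["kv"]
22. n15.live = -6  [terminal]
23. n14.hot = -3  [d.live + 3]
24. n14.tag = -2  [d.live * -2 - 14]
25. n14.sig = false  [d.live > -6]
26. n14.acc = 25  [25]
27. n17.wid = true  [terminal]
28. n16.mk = true  [true]
29. n16.env = 16  [16]
30. n13.idx = -9  [S.hot - 6]
31. n13.fin = 23  [S.tag + 25]
32. n13.cnt = "ukv"  ["u" ++ B.pre]
33. n12.hot = 11  [B.idx + 20]
34. n12.tag = 9  [B.fin + B.idx - 5]
35. n12.sig = true  [true]
36. n12.acc = 25  [B.fin + B.idx + 11]
37. n1.hot = -1  [S₁.hot * -1 + 10]
38. n1.tag = 12  [C.wid + S₁.hot - 25]
39. n1.sig = true  [S₁.sig == true]
40. n1.acc = -3  [S₁.hot * -2 + 19]
41. n18.val = 14  [terminal]
42. n0.hot = 22  [S₁.tag * -1 + 34]
43. n0.tag = -2  [S₁.acc + 1]
44. n0.sig = true  [S₁.acc > -4]
45. n0.acc = 2  [2]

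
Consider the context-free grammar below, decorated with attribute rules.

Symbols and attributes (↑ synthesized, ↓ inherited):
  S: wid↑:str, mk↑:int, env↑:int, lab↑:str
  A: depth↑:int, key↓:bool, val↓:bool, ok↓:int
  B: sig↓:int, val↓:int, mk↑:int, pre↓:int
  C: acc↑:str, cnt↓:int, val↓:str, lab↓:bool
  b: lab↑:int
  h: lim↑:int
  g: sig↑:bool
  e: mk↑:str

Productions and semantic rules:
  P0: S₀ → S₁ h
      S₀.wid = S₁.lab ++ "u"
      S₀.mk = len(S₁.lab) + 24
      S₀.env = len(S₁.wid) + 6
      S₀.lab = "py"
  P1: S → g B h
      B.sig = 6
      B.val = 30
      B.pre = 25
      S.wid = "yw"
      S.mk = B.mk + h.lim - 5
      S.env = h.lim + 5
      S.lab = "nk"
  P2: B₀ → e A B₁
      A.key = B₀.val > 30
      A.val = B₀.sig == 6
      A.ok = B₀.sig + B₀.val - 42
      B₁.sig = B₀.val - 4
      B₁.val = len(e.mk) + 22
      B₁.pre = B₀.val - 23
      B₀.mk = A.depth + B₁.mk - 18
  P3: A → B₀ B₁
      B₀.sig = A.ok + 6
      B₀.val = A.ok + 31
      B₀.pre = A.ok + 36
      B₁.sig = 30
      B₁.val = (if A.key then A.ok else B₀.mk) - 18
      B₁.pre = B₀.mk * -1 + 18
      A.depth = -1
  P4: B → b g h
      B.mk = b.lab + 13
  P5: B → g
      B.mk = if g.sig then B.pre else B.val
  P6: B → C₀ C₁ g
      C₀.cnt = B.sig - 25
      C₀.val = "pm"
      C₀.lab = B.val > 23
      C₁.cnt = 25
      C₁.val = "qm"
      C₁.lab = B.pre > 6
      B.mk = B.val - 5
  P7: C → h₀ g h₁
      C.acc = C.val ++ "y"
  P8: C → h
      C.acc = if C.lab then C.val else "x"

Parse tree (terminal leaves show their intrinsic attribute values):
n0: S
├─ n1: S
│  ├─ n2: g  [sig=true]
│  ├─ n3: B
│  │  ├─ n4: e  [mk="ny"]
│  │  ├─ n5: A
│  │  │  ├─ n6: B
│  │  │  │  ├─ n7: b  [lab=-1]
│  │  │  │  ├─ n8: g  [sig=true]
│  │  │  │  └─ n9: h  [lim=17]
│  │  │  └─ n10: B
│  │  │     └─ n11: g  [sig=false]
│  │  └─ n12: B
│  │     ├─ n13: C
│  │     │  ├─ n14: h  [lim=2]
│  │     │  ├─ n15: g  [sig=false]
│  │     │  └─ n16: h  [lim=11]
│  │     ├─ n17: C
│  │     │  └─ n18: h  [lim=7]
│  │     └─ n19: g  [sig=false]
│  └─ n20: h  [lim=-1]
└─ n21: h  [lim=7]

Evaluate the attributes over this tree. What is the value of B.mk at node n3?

0

1. n2.sig = true  [terminal]
2. n3.sig = 6  [6]
3. n3.val = 30  [30]
4. n3.pre = 25  [25]
5. n4.mk = "ny"  [terminal]
6. n5.key = false  [B₀.val > 30]
7. n5.val = true  [B₀.sig == 6]
8. n5.ok = -6  [B₀.sig + B₀.val - 42]
9. n6.sig = 0  [A.ok + 6]
10. n6.val = 25  [A.ok + 31]
11. n6.pre = 30  [A.ok + 36]
12. n7.lab = -1  [terminal]
13. n8.sig = true  [terminal]
14. n9.lim = 17  [terminal]
15. n6.mk = 12  [b.lab + 13]
16. n10.sig = 30  [30]
17. n10.val = -6  [(if A.key then A.ok else B₀.mk) - 18]
18. n10.pre = 6  [B₀.mk * -1 + 18]
19. n11.sig = false  [terminal]
20. n10.mk = -6  [if g.sig then B.pre else B.val]
21. n5.depth = -1  [-1]
22. n12.sig = 26  [B₀.val - 4]
23. n12.val = 24  [len(e.mk) + 22]
24. n12.pre = 7  [B₀.val - 23]
25. n13.cnt = 1  [B.sig - 25]
26. n13.val = "pm"  ["pm"]
27. n13.lab = true  [B.val > 23]
28. n14.lim = 2  [terminal]
29. n15.sig = false  [terminal]
30. n16.lim = 11  [terminal]
31. n13.acc = "pmy"  [C.val ++ "y"]
32. n17.cnt = 25  [25]
33. n17.val = "qm"  ["qm"]
34. n17.lab = true  [B.pre > 6]
35. n18.lim = 7  [terminal]
36. n17.acc = "qm"  [if C.lab then C.val else "x"]
37. n19.sig = false  [terminal]
38. n12.mk = 19  [B.val - 5]
39. n3.mk = 0  [A.depth + B₁.mk - 18]
40. n20.lim = -1  [terminal]
41. n1.wid = "yw"  ["yw"]
42. n1.mk = -6  [B.mk + h.lim - 5]
43. n1.env = 4  [h.lim + 5]
44. n1.lab = "nk"  ["nk"]
45. n21.lim = 7  [terminal]
46. n0.wid = "nku"  [S₁.lab ++ "u"]
47. n0.mk = 26  [len(S₁.lab) + 24]
48. n0.env = 8  [len(S₁.wid) + 6]
49. n0.lab = "py"  ["py"]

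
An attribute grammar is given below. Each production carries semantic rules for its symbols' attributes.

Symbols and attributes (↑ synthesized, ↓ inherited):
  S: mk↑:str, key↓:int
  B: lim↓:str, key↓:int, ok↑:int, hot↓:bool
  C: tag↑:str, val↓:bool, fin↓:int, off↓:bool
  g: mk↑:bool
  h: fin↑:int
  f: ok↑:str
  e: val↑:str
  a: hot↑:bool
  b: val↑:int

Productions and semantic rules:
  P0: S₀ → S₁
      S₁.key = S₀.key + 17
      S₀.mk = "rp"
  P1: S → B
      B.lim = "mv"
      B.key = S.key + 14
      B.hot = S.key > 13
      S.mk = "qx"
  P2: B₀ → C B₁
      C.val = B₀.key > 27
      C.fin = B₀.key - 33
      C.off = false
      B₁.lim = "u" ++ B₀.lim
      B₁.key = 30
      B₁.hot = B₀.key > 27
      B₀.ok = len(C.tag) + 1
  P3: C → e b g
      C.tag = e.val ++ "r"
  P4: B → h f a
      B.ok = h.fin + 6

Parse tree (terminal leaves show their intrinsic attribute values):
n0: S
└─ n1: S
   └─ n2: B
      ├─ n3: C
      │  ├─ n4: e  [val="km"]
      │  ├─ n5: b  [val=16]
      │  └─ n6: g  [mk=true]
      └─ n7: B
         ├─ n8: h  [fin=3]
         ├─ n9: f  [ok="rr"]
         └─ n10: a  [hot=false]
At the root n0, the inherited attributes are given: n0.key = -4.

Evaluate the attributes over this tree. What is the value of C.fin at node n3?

-6

1. n0.key = -4  [given at root]
2. n1.key = 13  [S₀.key + 17]
3. n2.lim = "mv"  ["mv"]
4. n2.key = 27  [S.key + 14]
5. n2.hot = false  [S.key > 13]
6. n3.val = false  [B₀.key > 27]
7. n3.fin = -6  [B₀.key - 33]
8. n3.off = false  [false]
9. n4.val = "km"  [terminal]
10. n5.val = 16  [terminal]
11. n6.mk = true  [terminal]
12. n3.tag = "kmr"  [e.val ++ "r"]
13. n7.lim = "umv"  ["u" ++ B₀.lim]
14. n7.key = 30  [30]
15. n7.hot = false  [B₀.key > 27]
16. n8.fin = 3  [terminal]
17. n9.ok = "rr"  [terminal]
18. n10.hot = false  [terminal]
19. n7.ok = 9  [h.fin + 6]
20. n2.ok = 4  [len(C.tag) + 1]
21. n1.mk = "qx"  ["qx"]
22. n0.mk = "rp"  ["rp"]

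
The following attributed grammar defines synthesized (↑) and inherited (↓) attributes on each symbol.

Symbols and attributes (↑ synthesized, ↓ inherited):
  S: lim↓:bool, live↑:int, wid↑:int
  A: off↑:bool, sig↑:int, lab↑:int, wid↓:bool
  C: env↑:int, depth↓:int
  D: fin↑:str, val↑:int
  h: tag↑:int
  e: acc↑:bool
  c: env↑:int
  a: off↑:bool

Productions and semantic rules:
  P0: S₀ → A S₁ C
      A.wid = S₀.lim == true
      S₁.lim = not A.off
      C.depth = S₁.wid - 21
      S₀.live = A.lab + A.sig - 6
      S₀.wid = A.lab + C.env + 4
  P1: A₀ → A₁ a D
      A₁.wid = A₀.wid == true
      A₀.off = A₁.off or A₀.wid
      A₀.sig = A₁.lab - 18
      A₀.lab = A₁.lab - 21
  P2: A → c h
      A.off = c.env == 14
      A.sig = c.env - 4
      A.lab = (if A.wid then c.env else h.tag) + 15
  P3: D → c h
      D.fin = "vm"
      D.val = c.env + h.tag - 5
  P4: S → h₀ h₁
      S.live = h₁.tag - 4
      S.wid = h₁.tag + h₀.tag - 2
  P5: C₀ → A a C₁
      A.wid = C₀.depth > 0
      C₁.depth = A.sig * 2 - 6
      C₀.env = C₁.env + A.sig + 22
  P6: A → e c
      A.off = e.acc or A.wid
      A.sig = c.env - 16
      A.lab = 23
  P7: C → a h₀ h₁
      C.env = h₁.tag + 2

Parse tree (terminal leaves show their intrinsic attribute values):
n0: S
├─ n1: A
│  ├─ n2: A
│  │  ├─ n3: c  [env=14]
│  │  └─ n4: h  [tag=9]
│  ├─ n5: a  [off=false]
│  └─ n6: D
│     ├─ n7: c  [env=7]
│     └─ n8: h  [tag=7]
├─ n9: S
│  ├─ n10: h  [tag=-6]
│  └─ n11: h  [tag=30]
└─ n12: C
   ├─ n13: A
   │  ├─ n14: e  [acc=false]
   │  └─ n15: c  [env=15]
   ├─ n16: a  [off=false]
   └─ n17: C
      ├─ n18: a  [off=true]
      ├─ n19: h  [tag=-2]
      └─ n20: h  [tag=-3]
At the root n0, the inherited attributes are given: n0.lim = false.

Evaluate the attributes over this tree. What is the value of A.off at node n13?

1. n0.lim = false  [given at root]
2. n1.wid = false  [S₀.lim == true]
3. n2.wid = false  [A₀.wid == true]
4. n3.env = 14  [terminal]
5. n4.tag = 9  [terminal]
6. n2.off = true  [c.env == 14]
7. n2.sig = 10  [c.env - 4]
8. n2.lab = 24  [(if A.wid then c.env else h.tag) + 15]
9. n5.off = false  [terminal]
10. n7.env = 7  [terminal]
11. n8.tag = 7  [terminal]
12. n6.fin = "vm"  ["vm"]
13. n6.val = 9  [c.env + h.tag - 5]
14. n1.off = true  [A₁.off or A₀.wid]
15. n1.sig = 6  [A₁.lab - 18]
16. n1.lab = 3  [A₁.lab - 21]
17. n9.lim = false  [not A.off]
18. n10.tag = -6  [terminal]
19. n11.tag = 30  [terminal]
20. n9.live = 26  [h₁.tag - 4]
21. n9.wid = 22  [h₁.tag + h₀.tag - 2]
22. n12.depth = 1  [S₁.wid - 21]
23. n13.wid = true  [C₀.depth > 0]
24. n14.acc = false  [terminal]
25. n15.env = 15  [terminal]
26. n13.off = true  [e.acc or A.wid]
27. n13.sig = -1  [c.env - 16]
28. n13.lab = 23  [23]
29. n16.off = false  [terminal]
30. n17.depth = -8  [A.sig * 2 - 6]
31. n18.off = true  [terminal]
32. n19.tag = -2  [terminal]
33. n20.tag = -3  [terminal]
34. n17.env = -1  [h₁.tag + 2]
35. n12.env = 20  [C₁.env + A.sig + 22]
36. n0.live = 3  [A.lab + A.sig - 6]
37. n0.wid = 27  [A.lab + C.env + 4]

true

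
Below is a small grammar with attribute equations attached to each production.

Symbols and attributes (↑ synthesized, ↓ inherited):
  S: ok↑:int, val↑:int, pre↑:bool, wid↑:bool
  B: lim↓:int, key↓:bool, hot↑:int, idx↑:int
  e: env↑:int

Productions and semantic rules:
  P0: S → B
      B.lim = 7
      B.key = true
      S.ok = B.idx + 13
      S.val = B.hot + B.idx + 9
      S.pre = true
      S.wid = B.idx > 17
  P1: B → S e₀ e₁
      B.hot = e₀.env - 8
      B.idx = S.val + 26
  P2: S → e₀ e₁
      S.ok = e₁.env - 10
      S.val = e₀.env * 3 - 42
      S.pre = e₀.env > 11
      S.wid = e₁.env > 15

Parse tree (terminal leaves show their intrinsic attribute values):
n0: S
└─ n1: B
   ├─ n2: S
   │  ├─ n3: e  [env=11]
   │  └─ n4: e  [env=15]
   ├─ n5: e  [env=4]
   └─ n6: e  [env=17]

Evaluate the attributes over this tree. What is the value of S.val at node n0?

1. n1.lim = 7  [7]
2. n1.key = true  [true]
3. n3.env = 11  [terminal]
4. n4.env = 15  [terminal]
5. n2.ok = 5  [e₁.env - 10]
6. n2.val = -9  [e₀.env * 3 - 42]
7. n2.pre = false  [e₀.env > 11]
8. n2.wid = false  [e₁.env > 15]
9. n5.env = 4  [terminal]
10. n6.env = 17  [terminal]
11. n1.hot = -4  [e₀.env - 8]
12. n1.idx = 17  [S.val + 26]
13. n0.ok = 30  [B.idx + 13]
14. n0.val = 22  [B.hot + B.idx + 9]
15. n0.pre = true  [true]
16. n0.wid = false  [B.idx > 17]

22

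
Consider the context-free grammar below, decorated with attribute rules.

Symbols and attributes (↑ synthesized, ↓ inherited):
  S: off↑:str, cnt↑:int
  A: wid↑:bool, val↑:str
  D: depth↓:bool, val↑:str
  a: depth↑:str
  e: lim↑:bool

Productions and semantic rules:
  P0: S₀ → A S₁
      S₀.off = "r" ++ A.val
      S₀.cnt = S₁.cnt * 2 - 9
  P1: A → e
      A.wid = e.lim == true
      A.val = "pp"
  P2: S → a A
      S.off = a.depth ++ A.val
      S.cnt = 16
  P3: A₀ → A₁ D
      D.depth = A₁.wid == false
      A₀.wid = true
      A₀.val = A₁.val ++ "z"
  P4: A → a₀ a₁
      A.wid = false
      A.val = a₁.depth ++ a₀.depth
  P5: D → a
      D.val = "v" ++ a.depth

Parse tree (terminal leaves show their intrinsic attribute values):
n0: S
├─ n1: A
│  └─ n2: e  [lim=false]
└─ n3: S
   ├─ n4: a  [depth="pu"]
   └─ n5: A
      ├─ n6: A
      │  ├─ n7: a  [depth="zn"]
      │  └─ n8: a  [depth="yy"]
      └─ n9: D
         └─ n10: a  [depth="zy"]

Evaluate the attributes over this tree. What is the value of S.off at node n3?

1. n2.lim = false  [terminal]
2. n1.wid = false  [e.lim == true]
3. n1.val = "pp"  ["pp"]
4. n4.depth = "pu"  [terminal]
5. n7.depth = "zn"  [terminal]
6. n8.depth = "yy"  [terminal]
7. n6.wid = false  [false]
8. n6.val = "yyzn"  [a₁.depth ++ a₀.depth]
9. n9.depth = true  [A₁.wid == false]
10. n10.depth = "zy"  [terminal]
11. n9.val = "vzy"  ["v" ++ a.depth]
12. n5.wid = true  [true]
13. n5.val = "yyznz"  [A₁.val ++ "z"]
14. n3.off = "puyyznz"  [a.depth ++ A.val]
15. n3.cnt = 16  [16]
16. n0.off = "rpp"  ["r" ++ A.val]
17. n0.cnt = 23  [S₁.cnt * 2 - 9]

"puyyznz"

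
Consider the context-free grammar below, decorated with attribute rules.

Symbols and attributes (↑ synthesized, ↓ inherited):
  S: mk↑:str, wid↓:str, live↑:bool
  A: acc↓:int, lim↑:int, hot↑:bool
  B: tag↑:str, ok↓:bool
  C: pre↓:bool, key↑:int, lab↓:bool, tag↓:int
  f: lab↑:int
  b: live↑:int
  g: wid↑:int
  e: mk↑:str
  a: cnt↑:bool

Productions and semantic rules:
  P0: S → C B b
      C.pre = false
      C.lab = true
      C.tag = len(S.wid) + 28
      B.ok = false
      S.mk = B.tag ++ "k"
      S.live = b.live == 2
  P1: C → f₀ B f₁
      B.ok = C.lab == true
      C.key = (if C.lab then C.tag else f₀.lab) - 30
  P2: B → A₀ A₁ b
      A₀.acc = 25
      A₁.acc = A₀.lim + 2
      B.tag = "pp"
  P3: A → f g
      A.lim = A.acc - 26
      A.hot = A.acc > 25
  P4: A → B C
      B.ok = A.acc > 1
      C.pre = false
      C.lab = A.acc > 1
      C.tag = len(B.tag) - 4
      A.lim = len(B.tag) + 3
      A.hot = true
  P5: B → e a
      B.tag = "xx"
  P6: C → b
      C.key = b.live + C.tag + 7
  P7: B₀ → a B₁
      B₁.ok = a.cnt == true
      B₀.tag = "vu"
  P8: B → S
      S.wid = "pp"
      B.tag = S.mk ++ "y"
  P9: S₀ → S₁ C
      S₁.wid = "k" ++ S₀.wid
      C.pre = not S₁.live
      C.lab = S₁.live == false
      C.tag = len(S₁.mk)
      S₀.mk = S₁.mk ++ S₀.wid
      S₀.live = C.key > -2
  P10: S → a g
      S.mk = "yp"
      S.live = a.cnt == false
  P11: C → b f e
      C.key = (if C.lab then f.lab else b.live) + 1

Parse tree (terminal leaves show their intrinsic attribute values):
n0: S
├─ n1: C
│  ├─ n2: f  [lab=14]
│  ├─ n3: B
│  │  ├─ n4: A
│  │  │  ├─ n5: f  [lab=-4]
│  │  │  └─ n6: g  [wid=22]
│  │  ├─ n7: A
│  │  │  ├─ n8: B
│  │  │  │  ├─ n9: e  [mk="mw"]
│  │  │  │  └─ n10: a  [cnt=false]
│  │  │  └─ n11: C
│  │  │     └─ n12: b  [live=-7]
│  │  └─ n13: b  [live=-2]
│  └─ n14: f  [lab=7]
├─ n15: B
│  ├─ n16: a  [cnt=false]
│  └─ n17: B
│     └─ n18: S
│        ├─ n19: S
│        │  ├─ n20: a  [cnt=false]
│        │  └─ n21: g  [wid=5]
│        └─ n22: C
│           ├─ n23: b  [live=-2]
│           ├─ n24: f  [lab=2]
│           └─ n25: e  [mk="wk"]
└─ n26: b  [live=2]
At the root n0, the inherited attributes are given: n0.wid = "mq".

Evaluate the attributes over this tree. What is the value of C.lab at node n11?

1. n0.wid = "mq"  [given at root]
2. n1.pre = false  [false]
3. n1.lab = true  [true]
4. n1.tag = 30  [len(S.wid) + 28]
5. n2.lab = 14  [terminal]
6. n3.ok = true  [C.lab == true]
7. n4.acc = 25  [25]
8. n5.lab = -4  [terminal]
9. n6.wid = 22  [terminal]
10. n4.lim = -1  [A.acc - 26]
11. n4.hot = false  [A.acc > 25]
12. n7.acc = 1  [A₀.lim + 2]
13. n8.ok = false  [A.acc > 1]
14. n9.mk = "mw"  [terminal]
15. n10.cnt = false  [terminal]
16. n8.tag = "xx"  ["xx"]
17. n11.pre = false  [false]
18. n11.lab = false  [A.acc > 1]
19. n11.tag = -2  [len(B.tag) - 4]
20. n12.live = -7  [terminal]
21. n11.key = -2  [b.live + C.tag + 7]
22. n7.lim = 5  [len(B.tag) + 3]
23. n7.hot = true  [true]
24. n13.live = -2  [terminal]
25. n3.tag = "pp"  ["pp"]
26. n14.lab = 7  [terminal]
27. n1.key = 0  [(if C.lab then C.tag else f₀.lab) - 30]
28. n15.ok = false  [false]
29. n16.cnt = false  [terminal]
30. n17.ok = false  [a.cnt == true]
31. n18.wid = "pp"  ["pp"]
32. n19.wid = "kpp"  ["k" ++ S₀.wid]
33. n20.cnt = false  [terminal]
34. n21.wid = 5  [terminal]
35. n19.mk = "yp"  ["yp"]
36. n19.live = true  [a.cnt == false]
37. n22.pre = false  [not S₁.live]
38. n22.lab = false  [S₁.live == false]
39. n22.tag = 2  [len(S₁.mk)]
40. n23.live = -2  [terminal]
41. n24.lab = 2  [terminal]
42. n25.mk = "wk"  [terminal]
43. n22.key = -1  [(if C.lab then f.lab else b.live) + 1]
44. n18.mk = "yppp"  [S₁.mk ++ S₀.wid]
45. n18.live = true  [C.key > -2]
46. n17.tag = "ypppy"  [S.mk ++ "y"]
47. n15.tag = "vu"  ["vu"]
48. n26.live = 2  [terminal]
49. n0.mk = "vuk"  [B.tag ++ "k"]
50. n0.live = true  [b.live == 2]

false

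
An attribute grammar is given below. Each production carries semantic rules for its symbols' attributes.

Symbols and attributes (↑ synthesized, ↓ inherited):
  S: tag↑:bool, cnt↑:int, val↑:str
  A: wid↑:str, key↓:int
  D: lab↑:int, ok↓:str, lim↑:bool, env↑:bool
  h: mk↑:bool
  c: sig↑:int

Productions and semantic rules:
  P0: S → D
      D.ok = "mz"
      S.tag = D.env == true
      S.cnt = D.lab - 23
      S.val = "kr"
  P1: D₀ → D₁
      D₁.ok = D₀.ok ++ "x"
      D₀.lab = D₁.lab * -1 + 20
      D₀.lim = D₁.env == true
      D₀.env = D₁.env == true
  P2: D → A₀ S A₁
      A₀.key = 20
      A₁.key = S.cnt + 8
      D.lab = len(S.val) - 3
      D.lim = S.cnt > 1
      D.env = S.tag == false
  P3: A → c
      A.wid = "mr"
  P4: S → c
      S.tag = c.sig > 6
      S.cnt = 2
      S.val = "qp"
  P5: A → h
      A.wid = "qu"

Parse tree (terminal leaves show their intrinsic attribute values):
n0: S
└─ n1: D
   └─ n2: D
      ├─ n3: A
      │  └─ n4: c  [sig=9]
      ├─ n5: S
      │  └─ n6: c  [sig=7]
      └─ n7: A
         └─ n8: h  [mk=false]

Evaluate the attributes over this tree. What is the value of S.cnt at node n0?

1. n1.ok = "mz"  ["mz"]
2. n2.ok = "mzx"  [D₀.ok ++ "x"]
3. n3.key = 20  [20]
4. n4.sig = 9  [terminal]
5. n3.wid = "mr"  ["mr"]
6. n6.sig = 7  [terminal]
7. n5.tag = true  [c.sig > 6]
8. n5.cnt = 2  [2]
9. n5.val = "qp"  ["qp"]
10. n7.key = 10  [S.cnt + 8]
11. n8.mk = false  [terminal]
12. n7.wid = "qu"  ["qu"]
13. n2.lab = -1  [len(S.val) - 3]
14. n2.lim = true  [S.cnt > 1]
15. n2.env = false  [S.tag == false]
16. n1.lab = 21  [D₁.lab * -1 + 20]
17. n1.lim = false  [D₁.env == true]
18. n1.env = false  [D₁.env == true]
19. n0.tag = false  [D.env == true]
20. n0.cnt = -2  [D.lab - 23]
21. n0.val = "kr"  ["kr"]

-2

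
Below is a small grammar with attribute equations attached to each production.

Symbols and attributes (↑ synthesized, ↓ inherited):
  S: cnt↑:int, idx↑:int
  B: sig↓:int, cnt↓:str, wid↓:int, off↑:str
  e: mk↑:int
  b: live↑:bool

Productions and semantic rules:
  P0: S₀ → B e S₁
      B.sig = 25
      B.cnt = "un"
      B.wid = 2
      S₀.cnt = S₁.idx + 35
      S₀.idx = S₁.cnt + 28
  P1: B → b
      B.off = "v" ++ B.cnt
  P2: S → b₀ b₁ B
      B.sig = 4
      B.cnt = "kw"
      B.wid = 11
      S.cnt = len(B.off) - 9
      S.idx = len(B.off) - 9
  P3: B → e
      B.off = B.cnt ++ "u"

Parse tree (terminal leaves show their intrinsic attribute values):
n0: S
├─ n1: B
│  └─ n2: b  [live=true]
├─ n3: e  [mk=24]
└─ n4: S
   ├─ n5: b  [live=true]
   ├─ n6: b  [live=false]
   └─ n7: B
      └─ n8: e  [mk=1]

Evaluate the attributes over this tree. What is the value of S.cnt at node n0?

29

1. n1.sig = 25  [25]
2. n1.cnt = "un"  ["un"]
3. n1.wid = 2  [2]
4. n2.live = true  [terminal]
5. n1.off = "vun"  ["v" ++ B.cnt]
6. n3.mk = 24  [terminal]
7. n5.live = true  [terminal]
8. n6.live = false  [terminal]
9. n7.sig = 4  [4]
10. n7.cnt = "kw"  ["kw"]
11. n7.wid = 11  [11]
12. n8.mk = 1  [terminal]
13. n7.off = "kwu"  [B.cnt ++ "u"]
14. n4.cnt = -6  [len(B.off) - 9]
15. n4.idx = -6  [len(B.off) - 9]
16. n0.cnt = 29  [S₁.idx + 35]
17. n0.idx = 22  [S₁.cnt + 28]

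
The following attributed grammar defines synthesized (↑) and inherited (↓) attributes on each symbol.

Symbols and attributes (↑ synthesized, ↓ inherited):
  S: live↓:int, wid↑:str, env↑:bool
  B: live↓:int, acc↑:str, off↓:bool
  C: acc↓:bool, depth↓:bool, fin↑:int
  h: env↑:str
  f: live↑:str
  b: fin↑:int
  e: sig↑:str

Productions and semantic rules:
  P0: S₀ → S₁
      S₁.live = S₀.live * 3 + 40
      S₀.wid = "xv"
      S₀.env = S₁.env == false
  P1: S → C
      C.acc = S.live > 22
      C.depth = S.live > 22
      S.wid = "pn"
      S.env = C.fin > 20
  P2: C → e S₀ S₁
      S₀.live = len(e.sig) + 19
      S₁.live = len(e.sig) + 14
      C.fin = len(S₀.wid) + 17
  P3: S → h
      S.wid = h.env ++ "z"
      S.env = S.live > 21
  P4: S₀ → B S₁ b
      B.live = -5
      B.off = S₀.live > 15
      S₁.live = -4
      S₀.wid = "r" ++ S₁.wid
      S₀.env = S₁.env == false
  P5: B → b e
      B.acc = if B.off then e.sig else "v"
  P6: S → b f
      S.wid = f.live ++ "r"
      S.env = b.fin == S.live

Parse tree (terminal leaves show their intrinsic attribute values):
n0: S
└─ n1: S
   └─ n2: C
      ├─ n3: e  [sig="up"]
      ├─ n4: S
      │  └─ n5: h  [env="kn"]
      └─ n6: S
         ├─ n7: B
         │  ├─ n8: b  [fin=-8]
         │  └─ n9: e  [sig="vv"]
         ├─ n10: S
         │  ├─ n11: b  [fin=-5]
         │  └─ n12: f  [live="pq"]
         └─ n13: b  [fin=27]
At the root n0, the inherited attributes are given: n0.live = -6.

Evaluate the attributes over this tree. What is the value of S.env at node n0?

1. n0.live = -6  [given at root]
2. n1.live = 22  [S₀.live * 3 + 40]
3. n2.acc = false  [S.live > 22]
4. n2.depth = false  [S.live > 22]
5. n3.sig = "up"  [terminal]
6. n4.live = 21  [len(e.sig) + 19]
7. n5.env = "kn"  [terminal]
8. n4.wid = "knz"  [h.env ++ "z"]
9. n4.env = false  [S.live > 21]
10. n6.live = 16  [len(e.sig) + 14]
11. n7.live = -5  [-5]
12. n7.off = true  [S₀.live > 15]
13. n8.fin = -8  [terminal]
14. n9.sig = "vv"  [terminal]
15. n7.acc = "vv"  [if B.off then e.sig else "v"]
16. n10.live = -4  [-4]
17. n11.fin = -5  [terminal]
18. n12.live = "pq"  [terminal]
19. n10.wid = "pqr"  [f.live ++ "r"]
20. n10.env = false  [b.fin == S.live]
21. n13.fin = 27  [terminal]
22. n6.wid = "rpqr"  ["r" ++ S₁.wid]
23. n6.env = true  [S₁.env == false]
24. n2.fin = 20  [len(S₀.wid) + 17]
25. n1.wid = "pn"  ["pn"]
26. n1.env = false  [C.fin > 20]
27. n0.wid = "xv"  ["xv"]
28. n0.env = true  [S₁.env == false]

true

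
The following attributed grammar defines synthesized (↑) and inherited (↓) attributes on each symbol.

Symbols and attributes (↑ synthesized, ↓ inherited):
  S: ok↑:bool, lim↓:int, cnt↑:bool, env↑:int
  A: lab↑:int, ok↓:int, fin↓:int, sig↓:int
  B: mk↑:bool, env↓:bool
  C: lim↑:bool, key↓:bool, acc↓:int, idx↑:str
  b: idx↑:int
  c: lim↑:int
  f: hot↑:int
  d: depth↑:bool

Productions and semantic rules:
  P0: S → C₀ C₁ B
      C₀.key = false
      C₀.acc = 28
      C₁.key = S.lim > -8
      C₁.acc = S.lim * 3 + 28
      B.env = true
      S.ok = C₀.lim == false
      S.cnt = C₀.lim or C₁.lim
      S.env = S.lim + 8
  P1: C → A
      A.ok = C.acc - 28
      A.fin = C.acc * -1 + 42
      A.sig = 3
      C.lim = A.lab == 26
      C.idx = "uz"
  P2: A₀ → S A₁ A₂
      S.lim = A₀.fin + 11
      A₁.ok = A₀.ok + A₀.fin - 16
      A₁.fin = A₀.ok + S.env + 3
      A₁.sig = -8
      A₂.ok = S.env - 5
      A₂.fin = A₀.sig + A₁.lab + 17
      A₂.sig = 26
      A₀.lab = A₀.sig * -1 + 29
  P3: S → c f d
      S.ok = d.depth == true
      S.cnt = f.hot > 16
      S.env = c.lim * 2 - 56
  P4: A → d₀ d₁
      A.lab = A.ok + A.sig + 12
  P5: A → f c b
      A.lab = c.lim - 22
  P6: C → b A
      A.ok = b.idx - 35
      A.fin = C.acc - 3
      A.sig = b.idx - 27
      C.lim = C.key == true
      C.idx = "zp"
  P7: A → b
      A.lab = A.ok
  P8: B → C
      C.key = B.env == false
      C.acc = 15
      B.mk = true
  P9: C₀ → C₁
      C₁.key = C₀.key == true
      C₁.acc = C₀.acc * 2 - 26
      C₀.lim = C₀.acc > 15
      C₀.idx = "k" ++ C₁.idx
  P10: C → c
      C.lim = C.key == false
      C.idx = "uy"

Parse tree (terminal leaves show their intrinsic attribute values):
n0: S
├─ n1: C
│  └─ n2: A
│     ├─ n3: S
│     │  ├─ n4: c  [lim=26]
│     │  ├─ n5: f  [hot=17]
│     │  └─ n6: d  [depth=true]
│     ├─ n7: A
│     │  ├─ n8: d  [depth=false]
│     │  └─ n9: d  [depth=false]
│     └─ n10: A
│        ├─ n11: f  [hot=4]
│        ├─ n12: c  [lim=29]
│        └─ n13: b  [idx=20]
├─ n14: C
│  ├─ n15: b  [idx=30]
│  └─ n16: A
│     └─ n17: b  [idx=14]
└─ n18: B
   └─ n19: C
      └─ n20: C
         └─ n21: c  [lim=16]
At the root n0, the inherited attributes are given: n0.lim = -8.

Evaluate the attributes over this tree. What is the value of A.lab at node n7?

2

1. n0.lim = -8  [given at root]
2. n1.key = false  [false]
3. n1.acc = 28  [28]
4. n2.ok = 0  [C.acc - 28]
5. n2.fin = 14  [C.acc * -1 + 42]
6. n2.sig = 3  [3]
7. n3.lim = 25  [A₀.fin + 11]
8. n4.lim = 26  [terminal]
9. n5.hot = 17  [terminal]
10. n6.depth = true  [terminal]
11. n3.ok = true  [d.depth == true]
12. n3.cnt = true  [f.hot > 16]
13. n3.env = -4  [c.lim * 2 - 56]
14. n7.ok = -2  [A₀.ok + A₀.fin - 16]
15. n7.fin = -1  [A₀.ok + S.env + 3]
16. n7.sig = -8  [-8]
17. n8.depth = false  [terminal]
18. n9.depth = false  [terminal]
19. n7.lab = 2  [A.ok + A.sig + 12]
20. n10.ok = -9  [S.env - 5]
21. n10.fin = 22  [A₀.sig + A₁.lab + 17]
22. n10.sig = 26  [26]
23. n11.hot = 4  [terminal]
24. n12.lim = 29  [terminal]
25. n13.idx = 20  [terminal]
26. n10.lab = 7  [c.lim - 22]
27. n2.lab = 26  [A₀.sig * -1 + 29]
28. n1.lim = true  [A.lab == 26]
29. n1.idx = "uz"  ["uz"]
30. n14.key = false  [S.lim > -8]
31. n14.acc = 4  [S.lim * 3 + 28]
32. n15.idx = 30  [terminal]
33. n16.ok = -5  [b.idx - 35]
34. n16.fin = 1  [C.acc - 3]
35. n16.sig = 3  [b.idx - 27]
36. n17.idx = 14  [terminal]
37. n16.lab = -5  [A.ok]
38. n14.lim = false  [C.key == true]
39. n14.idx = "zp"  ["zp"]
40. n18.env = true  [true]
41. n19.key = false  [B.env == false]
42. n19.acc = 15  [15]
43. n20.key = false  [C₀.key == true]
44. n20.acc = 4  [C₀.acc * 2 - 26]
45. n21.lim = 16  [terminal]
46. n20.lim = true  [C.key == false]
47. n20.idx = "uy"  ["uy"]
48. n19.lim = false  [C₀.acc > 15]
49. n19.idx = "kuy"  ["k" ++ C₁.idx]
50. n18.mk = true  [true]
51. n0.ok = false  [C₀.lim == false]
52. n0.cnt = true  [C₀.lim or C₁.lim]
53. n0.env = 0  [S.lim + 8]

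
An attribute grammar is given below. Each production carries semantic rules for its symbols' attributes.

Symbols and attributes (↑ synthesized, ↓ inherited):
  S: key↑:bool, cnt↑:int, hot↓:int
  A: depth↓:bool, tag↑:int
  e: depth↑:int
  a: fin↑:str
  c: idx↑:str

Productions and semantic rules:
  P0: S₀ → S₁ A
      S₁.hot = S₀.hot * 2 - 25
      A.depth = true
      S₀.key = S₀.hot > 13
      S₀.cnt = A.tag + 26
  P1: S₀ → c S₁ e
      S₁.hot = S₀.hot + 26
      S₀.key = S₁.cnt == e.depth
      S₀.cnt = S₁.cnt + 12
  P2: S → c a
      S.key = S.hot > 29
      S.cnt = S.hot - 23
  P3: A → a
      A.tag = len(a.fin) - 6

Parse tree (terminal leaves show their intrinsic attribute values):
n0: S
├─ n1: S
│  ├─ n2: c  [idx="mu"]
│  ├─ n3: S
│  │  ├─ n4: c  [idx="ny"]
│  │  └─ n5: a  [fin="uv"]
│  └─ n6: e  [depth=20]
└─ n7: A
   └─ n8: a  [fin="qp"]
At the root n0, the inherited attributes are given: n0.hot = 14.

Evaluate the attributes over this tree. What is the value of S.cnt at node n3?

1. n0.hot = 14  [given at root]
2. n1.hot = 3  [S₀.hot * 2 - 25]
3. n2.idx = "mu"  [terminal]
4. n3.hot = 29  [S₀.hot + 26]
5. n4.idx = "ny"  [terminal]
6. n5.fin = "uv"  [terminal]
7. n3.key = false  [S.hot > 29]
8. n3.cnt = 6  [S.hot - 23]
9. n6.depth = 20  [terminal]
10. n1.key = false  [S₁.cnt == e.depth]
11. n1.cnt = 18  [S₁.cnt + 12]
12. n7.depth = true  [true]
13. n8.fin = "qp"  [terminal]
14. n7.tag = -4  [len(a.fin) - 6]
15. n0.key = true  [S₀.hot > 13]
16. n0.cnt = 22  [A.tag + 26]

6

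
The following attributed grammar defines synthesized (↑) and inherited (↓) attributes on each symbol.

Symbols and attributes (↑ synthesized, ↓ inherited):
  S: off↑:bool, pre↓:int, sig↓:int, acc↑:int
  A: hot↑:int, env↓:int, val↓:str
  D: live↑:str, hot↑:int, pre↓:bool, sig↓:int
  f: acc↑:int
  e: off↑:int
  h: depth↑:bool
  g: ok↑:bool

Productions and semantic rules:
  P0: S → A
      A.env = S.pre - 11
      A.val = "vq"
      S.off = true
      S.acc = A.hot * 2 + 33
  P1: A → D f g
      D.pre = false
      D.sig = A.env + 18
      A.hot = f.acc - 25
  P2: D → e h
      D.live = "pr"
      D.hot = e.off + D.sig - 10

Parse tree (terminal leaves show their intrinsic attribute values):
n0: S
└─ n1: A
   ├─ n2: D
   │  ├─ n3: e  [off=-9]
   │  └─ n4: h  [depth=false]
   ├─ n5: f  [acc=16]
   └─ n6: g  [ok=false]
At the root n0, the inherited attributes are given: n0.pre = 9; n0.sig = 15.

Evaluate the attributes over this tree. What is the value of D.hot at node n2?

-3

1. n0.pre = 9  [given at root]
2. n0.sig = 15  [given at root]
3. n1.env = -2  [S.pre - 11]
4. n1.val = "vq"  ["vq"]
5. n2.pre = false  [false]
6. n2.sig = 16  [A.env + 18]
7. n3.off = -9  [terminal]
8. n4.depth = false  [terminal]
9. n2.live = "pr"  ["pr"]
10. n2.hot = -3  [e.off + D.sig - 10]
11. n5.acc = 16  [terminal]
12. n6.ok = false  [terminal]
13. n1.hot = -9  [f.acc - 25]
14. n0.off = true  [true]
15. n0.acc = 15  [A.hot * 2 + 33]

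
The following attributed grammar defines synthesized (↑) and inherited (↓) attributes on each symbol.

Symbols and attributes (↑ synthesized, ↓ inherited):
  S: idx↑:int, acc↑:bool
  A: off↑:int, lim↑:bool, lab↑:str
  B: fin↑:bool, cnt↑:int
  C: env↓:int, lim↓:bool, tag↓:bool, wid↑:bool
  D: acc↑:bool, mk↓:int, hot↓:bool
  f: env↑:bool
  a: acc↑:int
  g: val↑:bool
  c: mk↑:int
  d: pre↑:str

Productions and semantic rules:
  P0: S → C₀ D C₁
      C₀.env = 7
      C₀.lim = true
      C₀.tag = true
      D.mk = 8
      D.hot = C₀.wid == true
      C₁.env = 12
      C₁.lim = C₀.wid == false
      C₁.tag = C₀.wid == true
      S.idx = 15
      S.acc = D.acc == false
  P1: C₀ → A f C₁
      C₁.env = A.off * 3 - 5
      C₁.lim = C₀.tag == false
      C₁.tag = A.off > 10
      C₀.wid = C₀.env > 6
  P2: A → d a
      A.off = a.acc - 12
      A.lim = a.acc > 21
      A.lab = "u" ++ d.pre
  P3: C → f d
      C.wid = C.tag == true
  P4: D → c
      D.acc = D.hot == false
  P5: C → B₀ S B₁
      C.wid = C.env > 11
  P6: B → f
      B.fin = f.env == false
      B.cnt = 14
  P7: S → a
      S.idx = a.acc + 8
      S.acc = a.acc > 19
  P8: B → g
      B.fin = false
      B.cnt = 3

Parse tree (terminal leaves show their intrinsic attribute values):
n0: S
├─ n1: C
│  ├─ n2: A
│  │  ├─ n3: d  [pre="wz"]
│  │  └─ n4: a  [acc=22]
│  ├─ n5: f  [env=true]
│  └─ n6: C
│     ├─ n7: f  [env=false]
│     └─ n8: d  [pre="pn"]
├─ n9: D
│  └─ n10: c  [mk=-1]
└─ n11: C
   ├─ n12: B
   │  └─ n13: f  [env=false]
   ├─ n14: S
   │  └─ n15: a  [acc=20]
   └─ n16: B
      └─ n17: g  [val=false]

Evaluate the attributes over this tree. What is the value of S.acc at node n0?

1. n1.env = 7  [7]
2. n1.lim = true  [true]
3. n1.tag = true  [true]
4. n3.pre = "wz"  [terminal]
5. n4.acc = 22  [terminal]
6. n2.off = 10  [a.acc - 12]
7. n2.lim = true  [a.acc > 21]
8. n2.lab = "uwz"  ["u" ++ d.pre]
9. n5.env = true  [terminal]
10. n6.env = 25  [A.off * 3 - 5]
11. n6.lim = false  [C₀.tag == false]
12. n6.tag = false  [A.off > 10]
13. n7.env = false  [terminal]
14. n8.pre = "pn"  [terminal]
15. n6.wid = false  [C.tag == true]
16. n1.wid = true  [C₀.env > 6]
17. n9.mk = 8  [8]
18. n9.hot = true  [C₀.wid == true]
19. n10.mk = -1  [terminal]
20. n9.acc = false  [D.hot == false]
21. n11.env = 12  [12]
22. n11.lim = false  [C₀.wid == false]
23. n11.tag = true  [C₀.wid == true]
24. n13.env = false  [terminal]
25. n12.fin = true  [f.env == false]
26. n12.cnt = 14  [14]
27. n15.acc = 20  [terminal]
28. n14.idx = 28  [a.acc + 8]
29. n14.acc = true  [a.acc > 19]
30. n17.val = false  [terminal]
31. n16.fin = false  [false]
32. n16.cnt = 3  [3]
33. n11.wid = true  [C.env > 11]
34. n0.idx = 15  [15]
35. n0.acc = true  [D.acc == false]

true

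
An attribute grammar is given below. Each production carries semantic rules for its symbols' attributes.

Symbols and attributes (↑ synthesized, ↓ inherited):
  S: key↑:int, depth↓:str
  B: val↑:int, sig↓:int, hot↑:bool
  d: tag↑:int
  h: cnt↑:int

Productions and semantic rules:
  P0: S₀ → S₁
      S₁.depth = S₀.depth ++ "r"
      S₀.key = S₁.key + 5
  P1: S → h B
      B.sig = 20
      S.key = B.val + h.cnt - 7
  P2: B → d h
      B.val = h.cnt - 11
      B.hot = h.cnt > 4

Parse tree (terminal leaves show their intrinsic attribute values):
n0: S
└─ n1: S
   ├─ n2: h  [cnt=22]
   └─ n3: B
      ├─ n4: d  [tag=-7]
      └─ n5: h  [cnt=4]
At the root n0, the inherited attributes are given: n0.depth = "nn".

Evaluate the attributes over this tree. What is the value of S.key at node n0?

13

1. n0.depth = "nn"  [given at root]
2. n1.depth = "nnr"  [S₀.depth ++ "r"]
3. n2.cnt = 22  [terminal]
4. n3.sig = 20  [20]
5. n4.tag = -7  [terminal]
6. n5.cnt = 4  [terminal]
7. n3.val = -7  [h.cnt - 11]
8. n3.hot = false  [h.cnt > 4]
9. n1.key = 8  [B.val + h.cnt - 7]
10. n0.key = 13  [S₁.key + 5]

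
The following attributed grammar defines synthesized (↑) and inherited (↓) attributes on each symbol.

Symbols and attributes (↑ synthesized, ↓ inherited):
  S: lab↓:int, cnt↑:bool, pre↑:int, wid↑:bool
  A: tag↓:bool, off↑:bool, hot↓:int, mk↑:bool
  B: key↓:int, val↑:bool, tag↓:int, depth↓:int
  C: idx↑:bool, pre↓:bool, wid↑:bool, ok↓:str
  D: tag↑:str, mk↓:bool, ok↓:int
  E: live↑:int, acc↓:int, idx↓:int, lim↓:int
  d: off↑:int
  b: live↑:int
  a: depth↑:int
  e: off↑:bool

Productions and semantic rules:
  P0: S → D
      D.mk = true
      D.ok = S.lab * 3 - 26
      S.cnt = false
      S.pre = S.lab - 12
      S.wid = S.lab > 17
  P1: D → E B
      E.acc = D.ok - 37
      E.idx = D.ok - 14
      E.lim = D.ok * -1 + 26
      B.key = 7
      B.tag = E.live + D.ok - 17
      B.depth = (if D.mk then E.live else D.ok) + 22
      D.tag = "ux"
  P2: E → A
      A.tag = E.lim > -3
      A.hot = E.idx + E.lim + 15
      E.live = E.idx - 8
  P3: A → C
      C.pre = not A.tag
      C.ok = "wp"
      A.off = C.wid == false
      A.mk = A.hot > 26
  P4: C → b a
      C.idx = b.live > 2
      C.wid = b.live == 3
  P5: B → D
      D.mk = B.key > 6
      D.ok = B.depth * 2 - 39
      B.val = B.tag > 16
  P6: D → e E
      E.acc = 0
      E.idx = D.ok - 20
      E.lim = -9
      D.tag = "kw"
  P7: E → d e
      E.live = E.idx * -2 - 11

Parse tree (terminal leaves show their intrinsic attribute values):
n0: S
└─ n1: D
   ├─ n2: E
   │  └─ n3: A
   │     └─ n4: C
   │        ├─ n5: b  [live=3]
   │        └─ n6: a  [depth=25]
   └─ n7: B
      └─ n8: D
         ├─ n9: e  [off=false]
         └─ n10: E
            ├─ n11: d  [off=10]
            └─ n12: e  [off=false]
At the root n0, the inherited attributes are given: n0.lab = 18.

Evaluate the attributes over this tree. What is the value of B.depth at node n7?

28

1. n0.lab = 18  [given at root]
2. n1.mk = true  [true]
3. n1.ok = 28  [S.lab * 3 - 26]
4. n2.acc = -9  [D.ok - 37]
5. n2.idx = 14  [D.ok - 14]
6. n2.lim = -2  [D.ok * -1 + 26]
7. n3.tag = true  [E.lim > -3]
8. n3.hot = 27  [E.idx + E.lim + 15]
9. n4.pre = false  [not A.tag]
10. n4.ok = "wp"  ["wp"]
11. n5.live = 3  [terminal]
12. n6.depth = 25  [terminal]
13. n4.idx = true  [b.live > 2]
14. n4.wid = true  [b.live == 3]
15. n3.off = false  [C.wid == false]
16. n3.mk = true  [A.hot > 26]
17. n2.live = 6  [E.idx - 8]
18. n7.key = 7  [7]
19. n7.tag = 17  [E.live + D.ok - 17]
20. n7.depth = 28  [(if D.mk then E.live else D.ok) + 22]
21. n8.mk = true  [B.key > 6]
22. n8.ok = 17  [B.depth * 2 - 39]
23. n9.off = false  [terminal]
24. n10.acc = 0  [0]
25. n10.idx = -3  [D.ok - 20]
26. n10.lim = -9  [-9]
27. n11.off = 10  [terminal]
28. n12.off = false  [terminal]
29. n10.live = -5  [E.idx * -2 - 11]
30. n8.tag = "kw"  ["kw"]
31. n7.val = true  [B.tag > 16]
32. n1.tag = "ux"  ["ux"]
33. n0.cnt = false  [false]
34. n0.pre = 6  [S.lab - 12]
35. n0.wid = true  [S.lab > 17]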